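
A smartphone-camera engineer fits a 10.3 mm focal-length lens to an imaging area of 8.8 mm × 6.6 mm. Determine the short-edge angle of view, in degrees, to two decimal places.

35.53°

Angle of view α = 2·arctan(h/2f) with h = 6.6 mm and f = 10.3 mm.
h/2f = 0.32039; arctan(0.32039) ≈ 17.7649°, so α ≈ 35.5297°.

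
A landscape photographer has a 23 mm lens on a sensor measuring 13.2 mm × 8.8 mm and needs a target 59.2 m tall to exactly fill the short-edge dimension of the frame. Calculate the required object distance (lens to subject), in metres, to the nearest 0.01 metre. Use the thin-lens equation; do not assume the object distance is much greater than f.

W: 59.2 m = 59200 mm.
Magnification m = h/W = dᵢ/dₒ; combined with 1/f = 1/dₒ + 1/dᵢ this gives dₒ = f·(1 + W/h).
dₒ = 23 mm × (1 + 59200/8.8) = 23 × 6728.2727 ≈ 154750.273 mm = 154.75 m.

154.75 m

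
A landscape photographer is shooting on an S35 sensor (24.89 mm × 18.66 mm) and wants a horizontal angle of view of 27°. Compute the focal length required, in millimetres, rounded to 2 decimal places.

51.84 mm

From α = 2·arctan(w/2f) we get f = w / (2·tan(α/2)).
With w = 24.89 mm and α/2 = 13.5°, tan(α/2) ≈ 0.24008, so f ≈ 24.89 / 0.48016 ≈ 51.8372 mm.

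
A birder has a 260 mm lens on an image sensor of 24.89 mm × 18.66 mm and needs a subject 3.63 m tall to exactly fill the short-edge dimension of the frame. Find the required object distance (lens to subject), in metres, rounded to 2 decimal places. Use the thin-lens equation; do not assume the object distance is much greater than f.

50.84 m

W: 3.63 m = 3630 mm.
Magnification m = h/W = dᵢ/dₒ; combined with 1/f = 1/dₒ + 1/dᵢ this gives dₒ = f·(1 + W/h).
dₒ = 260 mm × (1 + 3630/18.66) = 260 × 195.5338 ≈ 50838.778 mm = 50.8388 m.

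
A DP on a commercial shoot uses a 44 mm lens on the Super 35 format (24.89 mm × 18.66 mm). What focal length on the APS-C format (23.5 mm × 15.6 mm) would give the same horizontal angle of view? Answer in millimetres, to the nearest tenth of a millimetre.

41.5 mm

Equal angle of view means equal width/f ratio, so f₂ = f₁ · (width₂/width₁) = 44 × 23.5/24.89.
f₂ = 44 × 0.94415 ≈ 41.543 mm.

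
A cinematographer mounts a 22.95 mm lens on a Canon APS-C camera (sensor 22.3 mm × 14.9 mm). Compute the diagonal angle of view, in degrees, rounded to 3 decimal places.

Sensor diagonal = √(22.3² + 14.9²) = √719.3000 ≈ 26.8198 mm.
Angle of view α = 2·arctan(d/2f) with d = 26.8198 mm and f = 22.95 mm.
d/2f = 0.58431; arctan(0.58431) ≈ 30.2981°, so α ≈ 60.5962°.

60.596°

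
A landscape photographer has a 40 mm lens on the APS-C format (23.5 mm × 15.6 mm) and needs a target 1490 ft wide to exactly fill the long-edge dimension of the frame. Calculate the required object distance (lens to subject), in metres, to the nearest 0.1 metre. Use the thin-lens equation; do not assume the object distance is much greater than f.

773.1 m

W: 1490 ft × 304.8 mm/ft = 454151.99 mm.
Magnification m = w/W = dᵢ/dₒ; combined with 1/f = 1/dₒ + 1/dᵢ this gives dₒ = f·(1 + W/w).
dₒ = 40 mm × (1 + 454152/23.5) = 40 × 19326.6164 ≈ 773064.656 mm = 773.065 m.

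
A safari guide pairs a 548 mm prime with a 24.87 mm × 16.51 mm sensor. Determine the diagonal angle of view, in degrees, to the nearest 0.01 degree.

3.12°

Sensor diagonal = √(24.87² + 16.51²) = √891.0970 ≈ 29.8512 mm.
Angle of view α = 2·arctan(d/2f) with d = 29.8512 mm and f = 548 mm.
d/2f = 0.02724; arctan(0.02724) ≈ 1.5602°, so α ≈ 3.1203°.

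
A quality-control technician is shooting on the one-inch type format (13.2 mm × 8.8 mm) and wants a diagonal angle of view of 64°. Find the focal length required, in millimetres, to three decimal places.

Sensor diagonal = √(13.2² + 8.8²) = √251.6800 ≈ 15.8644 mm.
From α = 2·arctan(d/2f) we get f = d / (2·tan(α/2)).
With d = 15.8644 mm and α/2 = 32°, tan(α/2) ≈ 0.62487, so f ≈ 15.8644 / 1.24974 ≈ 12.6942 mm.

12.694 mm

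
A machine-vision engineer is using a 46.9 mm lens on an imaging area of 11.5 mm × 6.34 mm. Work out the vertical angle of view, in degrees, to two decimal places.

7.73°

Angle of view α = 2·arctan(h/2f) with h = 6.34 mm and f = 46.9 mm.
h/2f = 0.06759; arctan(0.06759) ≈ 3.8668°, so α ≈ 7.7336°.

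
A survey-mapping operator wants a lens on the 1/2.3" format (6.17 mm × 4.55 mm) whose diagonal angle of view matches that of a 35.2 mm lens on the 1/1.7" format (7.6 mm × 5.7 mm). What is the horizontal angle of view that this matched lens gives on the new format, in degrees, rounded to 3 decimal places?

12.397°

Sensor diagonal = √(7.6² + 5.7²) = √90.2500 ≈ 9.5000 mm.
Sensor diagonal = √(6.17² + 4.55²) = √58.7714 ≈ 7.6663 mm.
Equal diagonal AOV ⇒ f₂ = f₁ · 7.6663/9.5000 = 35.2 × 0.80697 ≈ 28.4055 mm.
Horizontal AOV on the new format = 2·arctan(6.17 / (2 × 28.4055)) = 2·arctan(0.10861) ≈ 12.3967°.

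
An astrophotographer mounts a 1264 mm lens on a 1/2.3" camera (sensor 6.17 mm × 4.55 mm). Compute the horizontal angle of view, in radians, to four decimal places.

Angle of view α = 2·arctan(w/2f) with w = 6.17 mm and f = 1264 mm.
w/2f = 0.00244; arctan(0.00244) ≈ 0.0024 rad, so α ≈ 0.0049 rad.

0.0049 rad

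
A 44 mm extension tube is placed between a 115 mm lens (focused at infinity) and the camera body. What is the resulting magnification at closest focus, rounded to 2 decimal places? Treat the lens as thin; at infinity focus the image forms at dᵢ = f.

The tube moves the image plane from f to f + e, so dᵢ = 115 + 44 = 159 mm. Focus is achieved when 1/f = 1/dₒ + 1/dᵢ, giving dₒ = 1/(1/f − 1/(f+e)).
Magnification m = dᵢ/dₒ = (f+e)·(1/f − 1/(f+e)) = e/f = 44/115 ≈ 0.3826.

0.38×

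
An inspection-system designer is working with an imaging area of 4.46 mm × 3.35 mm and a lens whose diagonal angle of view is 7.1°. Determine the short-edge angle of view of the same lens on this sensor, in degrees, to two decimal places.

4.27°

Sensor diagonal = √(4.46² + 3.35²) = √31.1141 ≈ 5.5780 mm.
From the diagonal AOV: f = 5.5780 / (2·tan(3.55°)) = 5.5780 / 0.12408 ≈ 44.9559 mm.
Short-edge AOV = 2·arctan(3.35 / (2 × 44.9559)) = 2·arctan(0.03726) ≈ 4.2676°.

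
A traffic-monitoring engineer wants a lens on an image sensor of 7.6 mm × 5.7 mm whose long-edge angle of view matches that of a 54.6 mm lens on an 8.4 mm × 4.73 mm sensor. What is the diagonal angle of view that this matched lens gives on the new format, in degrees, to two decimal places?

Equal long-edge AOV ⇒ f₂ = f₁ · 7.6/8.4 = 54.6 × 0.90476 ≈ 49.4000 mm.
Sensor diagonal = √(7.6² + 5.7²) = √90.2500 ≈ 9.5000 mm.
Diagonal AOV on the new format = 2·arctan(9.5000 / (2 × 49.4000)) = 2·arctan(0.09615) ≈ 10.9846°.

10.98°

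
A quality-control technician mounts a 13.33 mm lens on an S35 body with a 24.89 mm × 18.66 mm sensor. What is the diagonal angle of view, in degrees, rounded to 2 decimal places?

98.81°

Sensor diagonal = √(24.89² + 18.66²) = √967.7077 ≈ 31.1080 mm.
Angle of view α = 2·arctan(d/2f) with d = 31.1080 mm and f = 13.33 mm.
d/2f = 1.16684; arctan(1.16684) ≈ 49.4030°, so α ≈ 98.8059°.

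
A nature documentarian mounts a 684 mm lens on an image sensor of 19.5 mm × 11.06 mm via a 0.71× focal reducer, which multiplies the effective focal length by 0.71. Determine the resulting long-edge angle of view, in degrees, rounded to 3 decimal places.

2.300°

Effective focal length f = 684 × 0.71 = 485.64 mm.
α = 2·arctan(19.5 / (2 × 485.64)) = 2·arctan(0.02008) ≈ 2.3003°.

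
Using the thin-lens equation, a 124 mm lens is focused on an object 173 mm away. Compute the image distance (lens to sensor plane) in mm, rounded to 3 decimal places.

1/dᵢ = 1/f − 1/dₒ = 1/124 − 1/173 = 0.0022842 mm⁻¹.
dᵢ = 1/0.0022842 ≈ 437.7959 mm.

437.796 mm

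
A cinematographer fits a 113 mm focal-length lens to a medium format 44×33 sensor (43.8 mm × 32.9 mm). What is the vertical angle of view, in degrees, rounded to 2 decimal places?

Angle of view α = 2·arctan(h/2f) with h = 32.9 mm and f = 113 mm.
h/2f = 0.14558; arctan(0.14558) ≈ 8.2827°, so α ≈ 16.5653°.

16.57°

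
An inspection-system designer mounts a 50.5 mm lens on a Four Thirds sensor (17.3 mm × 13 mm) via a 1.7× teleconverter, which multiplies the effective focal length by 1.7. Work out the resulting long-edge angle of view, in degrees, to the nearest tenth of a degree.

11.5°

Effective focal length f = 50.5 × 1.7 = 85.85 mm.
α = 2·arctan(17.3 / (2 × 85.85)) = 2·arctan(0.10076) ≈ 11.5071°.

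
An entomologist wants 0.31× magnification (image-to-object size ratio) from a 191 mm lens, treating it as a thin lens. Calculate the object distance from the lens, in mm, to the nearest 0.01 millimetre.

With m = dᵢ/dₒ and 1/f = 1/dₒ + 1/dᵢ, substituting dᵢ = m·dₒ gives 1/f = (1 + 1/m)/dₒ, hence dₒ = f·(1 + 1/m).
dₒ = 191 × (1 + 1/0.31) = 191 × 4.22581 ≈ 807.129 mm.

807.13 mm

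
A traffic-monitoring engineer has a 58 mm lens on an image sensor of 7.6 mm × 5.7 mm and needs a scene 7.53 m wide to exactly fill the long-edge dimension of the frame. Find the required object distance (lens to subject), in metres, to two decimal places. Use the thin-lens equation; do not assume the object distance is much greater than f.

57.52 m

W: 7.53 m = 7530 mm.
Magnification m = w/W = dᵢ/dₒ; combined with 1/f = 1/dₒ + 1/dᵢ this gives dₒ = f·(1 + W/w).
dₒ = 58 mm × (1 + 7530/7.6) = 58 × 991.7895 ≈ 57523.789 mm = 57.5238 m.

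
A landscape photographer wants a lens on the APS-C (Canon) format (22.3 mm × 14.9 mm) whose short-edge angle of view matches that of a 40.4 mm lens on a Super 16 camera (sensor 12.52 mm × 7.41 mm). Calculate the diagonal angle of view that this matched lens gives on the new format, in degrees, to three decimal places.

Equal short-edge AOV ⇒ f₂ = f₁ · 14.9/7.41 = 40.4 × 2.01080 ≈ 81.2362 mm.
Sensor diagonal = √(22.3² + 14.9²) = √719.3000 ≈ 26.8198 mm.
Diagonal AOV on the new format = 2·arctan(26.8198 / (2 × 81.2362)) = 2·arctan(0.16507) ≈ 18.7469°.

18.747°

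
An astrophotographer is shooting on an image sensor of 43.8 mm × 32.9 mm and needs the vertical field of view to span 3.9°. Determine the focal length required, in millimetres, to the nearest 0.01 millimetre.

483.15 mm

From α = 2·arctan(h/2f) we get f = h / (2·tan(α/2)).
With h = 32.9 mm and α/2 = 1.95°, tan(α/2) ≈ 0.03405, so f ≈ 32.9 / 0.06809 ≈ 483.1547 mm.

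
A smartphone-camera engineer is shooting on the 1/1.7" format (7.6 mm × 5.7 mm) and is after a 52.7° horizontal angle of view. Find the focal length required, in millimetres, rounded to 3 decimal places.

From α = 2·arctan(w/2f) we get f = w / (2·tan(α/2)).
With w = 7.6 mm and α/2 = 26.35°, tan(α/2) ≈ 0.49532, so f ≈ 7.6 / 0.99063 ≈ 7.6719 mm.

7.672 mm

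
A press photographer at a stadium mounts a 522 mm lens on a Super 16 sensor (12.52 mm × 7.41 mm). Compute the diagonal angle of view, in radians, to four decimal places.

Sensor diagonal = √(12.52² + 7.41²) = √211.6585 ≈ 14.5485 mm.
Angle of view α = 2·arctan(d/2f) with d = 14.5485 mm and f = 522 mm.
d/2f = 0.01394; arctan(0.01394) ≈ 0.0139 rad, so α ≈ 0.0279 rad.

0.0279 rad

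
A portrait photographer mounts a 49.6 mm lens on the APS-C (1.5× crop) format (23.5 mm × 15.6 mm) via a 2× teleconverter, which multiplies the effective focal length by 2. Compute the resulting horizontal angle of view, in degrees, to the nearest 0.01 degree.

Effective focal length f = 49.6 × 2 = 99.2 mm.
α = 2·arctan(23.5 / (2 × 99.2)) = 2·arctan(0.11845) ≈ 13.5101°.

13.51°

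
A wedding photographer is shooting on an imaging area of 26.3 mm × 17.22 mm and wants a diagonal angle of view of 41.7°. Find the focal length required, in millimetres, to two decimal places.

41.27 mm

Sensor diagonal = √(26.3² + 17.22²) = √988.2184 ≈ 31.4359 mm.
From α = 2·arctan(d/2f) we get f = d / (2·tan(α/2)).
With d = 31.4359 mm and α/2 = 20.85°, tan(α/2) ≈ 0.38086, so f ≈ 31.4359 / 0.76173 ≈ 41.2693 mm.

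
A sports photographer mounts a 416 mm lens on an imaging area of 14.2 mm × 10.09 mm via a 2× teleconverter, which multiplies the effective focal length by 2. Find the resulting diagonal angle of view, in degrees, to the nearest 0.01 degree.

1.20°

Effective focal length f = 416 × 2 = 832 mm.
Sensor diagonal = √(14.2² + 10.09²) = √303.4481 ≈ 17.4198 mm.
α = 2·arctan(17.420 / (2 × 832)) = 2·arctan(0.01047) ≈ 1.1996°.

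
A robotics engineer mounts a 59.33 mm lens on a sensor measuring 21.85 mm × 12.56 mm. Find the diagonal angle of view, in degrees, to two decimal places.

23.98°

Sensor diagonal = √(21.85² + 12.56²) = √635.1761 ≈ 25.2027 mm.
Angle of view α = 2·arctan(d/2f) with d = 25.2027 mm and f = 59.33 mm.
d/2f = 0.21239; arctan(0.21239) ≈ 11.9911°, so α ≈ 23.9822°.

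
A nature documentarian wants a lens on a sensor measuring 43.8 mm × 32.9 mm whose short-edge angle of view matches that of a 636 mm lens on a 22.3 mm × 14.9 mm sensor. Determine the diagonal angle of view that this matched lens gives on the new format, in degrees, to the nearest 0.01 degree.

2.23°

Equal short-edge AOV ⇒ f₂ = f₁ · 32.9/14.9 = 636 × 2.20805 ≈ 1404.3221 mm.
Sensor diagonal = √(43.8² + 32.9²) = √3000.8500 ≈ 54.7800 mm.
Diagonal AOV on the new format = 2·arctan(54.7800 / (2 × 1404.3221)) = 2·arctan(0.01950) ≈ 2.2347°.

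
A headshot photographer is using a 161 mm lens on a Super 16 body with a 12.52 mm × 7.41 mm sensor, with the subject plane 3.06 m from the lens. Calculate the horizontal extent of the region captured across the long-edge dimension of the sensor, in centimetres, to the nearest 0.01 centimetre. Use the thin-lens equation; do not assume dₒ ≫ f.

22.54 cm

dₒ: 3.06 m = 3060 mm.
Similar triangles through the lens centre give W/dₒ = w/dᵢ; with 1/f = 1/dₒ + 1/dᵢ this gives W = w·(dₒ − f)/f.
W = 12.52 mm × (3060 − 161) / 161 = 12.52 × 18.0062 ≈ 225.438 mm = 22.5438 cm.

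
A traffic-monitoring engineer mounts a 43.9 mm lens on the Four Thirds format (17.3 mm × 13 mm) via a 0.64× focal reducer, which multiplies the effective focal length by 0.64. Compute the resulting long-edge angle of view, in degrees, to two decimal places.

34.22°

Effective focal length f = 43.9 × 0.64 = 28.096 mm.
α = 2·arctan(17.3 / (2 × 28.096)) = 2·arctan(0.30787) ≈ 34.2244°.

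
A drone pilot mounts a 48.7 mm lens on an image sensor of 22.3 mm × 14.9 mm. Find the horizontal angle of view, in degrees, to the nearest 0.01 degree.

25.79°

Angle of view α = 2·arctan(w/2f) with w = 22.3 mm and f = 48.7 mm.
w/2f = 0.22895; arctan(0.22895) ≈ 12.8958°, so α ≈ 25.7915°.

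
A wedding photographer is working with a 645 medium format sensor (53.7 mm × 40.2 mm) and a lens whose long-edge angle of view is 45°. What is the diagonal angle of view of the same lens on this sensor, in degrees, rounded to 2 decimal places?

From the long-edge AOV: f = 53.7 / (2·tan(22.5°)) = 53.7 / 0.82843 ≈ 64.8216 mm.
Sensor diagonal = √(53.7² + 40.2²) = √4499.7300 ≈ 67.0800 mm.
Diagonal AOV = 2·arctan(67.0800 / (2 × 64.8216)) = 2·arctan(0.51742) ≈ 54.7159°.

54.72°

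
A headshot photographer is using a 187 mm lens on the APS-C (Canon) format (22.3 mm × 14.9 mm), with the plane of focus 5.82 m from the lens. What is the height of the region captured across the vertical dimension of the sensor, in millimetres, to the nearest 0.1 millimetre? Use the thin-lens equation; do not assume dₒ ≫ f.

448.8 mm

dₒ: 5.82 m = 5820 mm.
Similar triangles through the lens centre give W/dₒ = h/dᵢ; with 1/f = 1/dₒ + 1/dᵢ this gives W = h·(dₒ − f)/f.
W = 14.9 mm × (5820 − 187) / 187 = 14.9 × 30.1230 ≈ 448.833 mm.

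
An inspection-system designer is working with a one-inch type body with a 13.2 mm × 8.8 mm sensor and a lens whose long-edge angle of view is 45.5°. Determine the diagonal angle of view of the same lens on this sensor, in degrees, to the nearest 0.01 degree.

53.49°

From the long-edge AOV: f = 13.2 / (2·tan(22.75°)) = 13.2 / 0.83867 ≈ 15.7392 mm.
Sensor diagonal = √(13.2² + 8.8²) = √251.6800 ≈ 15.8644 mm.
Diagonal AOV = 2·arctan(15.8644 / (2 × 15.7392)) = 2·arctan(0.50398) ≈ 53.4942°.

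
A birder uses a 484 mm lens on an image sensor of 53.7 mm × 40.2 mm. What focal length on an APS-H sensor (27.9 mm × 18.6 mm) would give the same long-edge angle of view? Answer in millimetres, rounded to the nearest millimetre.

Equal angle of view means equal width/f ratio, so f₂ = f₁ · (width₂/width₁) = 484 × 27.9/53.7.
f₂ = 484 × 0.51955 ≈ 251.464 mm.

251 mm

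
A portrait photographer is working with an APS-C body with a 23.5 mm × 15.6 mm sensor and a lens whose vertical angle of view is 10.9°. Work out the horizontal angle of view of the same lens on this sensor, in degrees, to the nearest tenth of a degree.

From the vertical AOV: f = 15.6 / (2·tan(5.45°)) = 15.6 / 0.19082 ≈ 81.7538 mm.
Horizontal AOV = 2·arctan(23.5 / (2 × 81.7538)) = 2·arctan(0.14372) ≈ 16.3576°.

16.4°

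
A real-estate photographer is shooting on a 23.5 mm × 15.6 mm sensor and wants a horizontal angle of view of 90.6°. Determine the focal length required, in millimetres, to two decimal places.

11.63 mm

From α = 2·arctan(w/2f) we get f = w / (2·tan(α/2)).
With w = 23.5 mm and α/2 = 45.3°, tan(α/2) ≈ 1.01053, so f ≈ 23.5 / 2.02105 ≈ 11.6276 mm.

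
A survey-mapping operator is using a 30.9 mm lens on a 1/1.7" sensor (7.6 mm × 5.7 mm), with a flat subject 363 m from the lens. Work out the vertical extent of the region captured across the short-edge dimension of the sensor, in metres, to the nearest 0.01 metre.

dₒ: 363 m = 363000 mm.
Similar triangles through the lens centre give W/dₒ = h/dᵢ; with 1/f = 1/dₒ + 1/dᵢ this gives W = h·(dₒ − f)/f.
W = 5.7 mm × (363000 − 30.9) / 30.9 = 5.7 × 11746.5728 ≈ 66955.465 mm = 66.9555 m.

66.96 m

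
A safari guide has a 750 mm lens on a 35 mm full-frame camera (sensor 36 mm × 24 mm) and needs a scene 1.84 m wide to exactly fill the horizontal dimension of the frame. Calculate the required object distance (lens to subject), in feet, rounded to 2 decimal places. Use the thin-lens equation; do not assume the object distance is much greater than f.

W: 1.84 m = 1840 mm.
Magnification m = w/W = dᵢ/dₒ; combined with 1/f = 1/dₒ + 1/dᵢ this gives dₒ = f·(1 + W/w).
dₒ = 750 mm × (1 + 1840/36) = 750 × 52.1111 ≈ 39083.333 mm = 39083.333/304.8 ft = 128.226 ft.

128.23 ft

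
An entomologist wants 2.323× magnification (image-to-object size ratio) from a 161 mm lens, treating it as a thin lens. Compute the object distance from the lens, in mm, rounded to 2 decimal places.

230.31 mm

With m = dᵢ/dₒ and 1/f = 1/dₒ + 1/dᵢ, substituting dᵢ = m·dₒ gives 1/f = (1 + 1/m)/dₒ, hence dₒ = f·(1 + 1/m).
dₒ = 161 × (1 + 1/2.323) = 161 × 1.43048 ≈ 230.307 mm.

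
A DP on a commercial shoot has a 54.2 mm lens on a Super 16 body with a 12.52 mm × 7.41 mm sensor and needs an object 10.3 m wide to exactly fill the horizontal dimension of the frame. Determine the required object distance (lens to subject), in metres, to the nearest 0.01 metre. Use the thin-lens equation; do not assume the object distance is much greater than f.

44.64 m

W: 10.3 m = 10300 mm.
Magnification m = w/W = dᵢ/dₒ; combined with 1/f = 1/dₒ + 1/dᵢ this gives dₒ = f·(1 + W/w).
dₒ = 54.2 mm × (1 + 10300/12.52) = 54.2 × 823.6837 ≈ 44643.657 mm = 44.6437 m.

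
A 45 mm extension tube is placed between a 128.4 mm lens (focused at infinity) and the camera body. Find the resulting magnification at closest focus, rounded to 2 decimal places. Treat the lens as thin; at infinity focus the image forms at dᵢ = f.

0.35×

The tube moves the image plane from f to f + e, so dᵢ = 128.4 + 45 = 173.4 mm. Focus is achieved when 1/f = 1/dₒ + 1/dᵢ, giving dₒ = 1/(1/f − 1/(f+e)).
Magnification m = dᵢ/dₒ = (f+e)·(1/f − 1/(f+e)) = e/f = 45/128.4 ≈ 0.3505.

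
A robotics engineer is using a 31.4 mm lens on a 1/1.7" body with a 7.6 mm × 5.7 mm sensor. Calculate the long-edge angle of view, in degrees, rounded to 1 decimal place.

13.8°

Angle of view α = 2·arctan(w/2f) with w = 7.6 mm and f = 31.4 mm.
w/2f = 0.12102; arctan(0.12102) ≈ 6.9003°, so α ≈ 13.8007°.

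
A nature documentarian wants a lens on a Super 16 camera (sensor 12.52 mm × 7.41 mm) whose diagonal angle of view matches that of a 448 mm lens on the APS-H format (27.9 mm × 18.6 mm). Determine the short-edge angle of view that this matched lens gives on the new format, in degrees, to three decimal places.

Sensor diagonal = √(27.9² + 18.6²) = √1124.3700 ≈ 33.5316 mm.
Sensor diagonal = √(12.52² + 7.41²) = √211.6585 ≈ 14.5485 mm.
Equal diagonal AOV ⇒ f₂ = f₁ · 14.5485/33.5316 = 448 × 0.43387 ≈ 194.3754 mm.
Short-edge AOV on the new format = 2·arctan(7.41 / (2 × 194.3754)) = 2·arctan(0.01906) ≈ 2.1840°.

2.184°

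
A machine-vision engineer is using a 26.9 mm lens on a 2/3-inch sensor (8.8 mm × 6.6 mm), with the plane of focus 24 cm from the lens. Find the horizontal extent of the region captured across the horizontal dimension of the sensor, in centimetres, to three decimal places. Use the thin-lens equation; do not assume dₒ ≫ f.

dₒ: 24 cm = 240 mm.
Similar triangles through the lens centre give W/dₒ = w/dᵢ; with 1/f = 1/dₒ + 1/dᵢ this gives W = w·(dₒ − f)/f.
W = 8.8 mm × (240 − 26.9) / 26.9 = 8.8 × 7.9219 ≈ 69.713 mm = 6.9713 cm.

6.971 cm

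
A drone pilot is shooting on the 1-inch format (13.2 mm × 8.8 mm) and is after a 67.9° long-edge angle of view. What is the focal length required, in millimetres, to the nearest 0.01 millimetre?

9.80 mm

From α = 2·arctan(w/2f) we get f = w / (2·tan(α/2)).
With w = 13.2 mm and α/2 = 33.95°, tan(α/2) ≈ 0.67324, so f ≈ 13.2 / 1.34648 ≈ 9.8033 mm.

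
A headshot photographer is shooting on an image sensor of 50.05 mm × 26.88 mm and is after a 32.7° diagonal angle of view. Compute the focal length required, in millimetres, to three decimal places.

96.826 mm

Sensor diagonal = √(50.05² + 26.88²) = √3227.5369 ≈ 56.8114 mm.
From α = 2·arctan(d/2f) we get f = d / (2·tan(α/2)).
With d = 56.8114 mm and α/2 = 16.35°, tan(α/2) ≈ 0.29337, so f ≈ 56.8114 / 0.58674 ≈ 96.8262 mm.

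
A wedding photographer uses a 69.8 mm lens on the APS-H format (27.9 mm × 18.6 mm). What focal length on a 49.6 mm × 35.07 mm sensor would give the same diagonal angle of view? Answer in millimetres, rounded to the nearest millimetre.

Sensor diagonal = √(27.9² + 18.6²) = √1124.3700 ≈ 33.5316 mm.
Sensor diagonal = √(49.6² + 35.07²) = √3690.0649 ≈ 60.7459 mm.
Equal angle of view means equal diagonal/f ratio, so f₂ = f₁ · (diagonal₂/diagonal₁) = 69.8 × 60.7459/33.5316.
f₂ = 69.8 × 1.81160 ≈ 126.450 mm.

126 mm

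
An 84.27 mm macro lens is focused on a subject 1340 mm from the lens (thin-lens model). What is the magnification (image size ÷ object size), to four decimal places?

0.0671×

Thin lens: 1/f = 1/dₒ + 1/dᵢ → 1/dᵢ = 1/84.27 − 1/1340 = 0.0111204 mm⁻¹, so dᵢ ≈ 89.9252 mm.
Magnification m = dᵢ/dₒ = 89.9252/1340 ≈ 0.06711.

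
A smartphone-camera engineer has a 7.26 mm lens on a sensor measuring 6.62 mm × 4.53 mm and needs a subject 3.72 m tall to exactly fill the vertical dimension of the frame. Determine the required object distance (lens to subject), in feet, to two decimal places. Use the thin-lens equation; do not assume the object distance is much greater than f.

W: 3.72 m = 3720 mm.
Magnification m = h/W = dᵢ/dₒ; combined with 1/f = 1/dₒ + 1/dᵢ this gives dₒ = f·(1 + W/h).
dₒ = 7.26 mm × (1 + 3720/4.53) = 7.26 × 822.1921 ≈ 5969.114 mm = 5969.114/304.8 ft = 19.5837 ft.

19.58 ft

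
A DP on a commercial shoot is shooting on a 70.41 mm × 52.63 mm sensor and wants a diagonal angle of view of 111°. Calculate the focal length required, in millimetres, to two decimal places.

Sensor diagonal = √(70.41² + 52.63²) = √7727.4850 ≈ 87.9061 mm.
From α = 2·arctan(d/2f) we get f = d / (2·tan(α/2)).
With d = 87.9061 mm and α/2 = 55.5°, tan(α/2) ≈ 1.45501, so f ≈ 87.9061 / 2.91002 ≈ 30.2081 mm.

30.21 mm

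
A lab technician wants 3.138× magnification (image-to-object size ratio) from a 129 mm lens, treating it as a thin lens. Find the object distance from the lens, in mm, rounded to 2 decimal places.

170.11 mm

With m = dᵢ/dₒ and 1/f = 1/dₒ + 1/dᵢ, substituting dᵢ = m·dₒ gives 1/f = (1 + 1/m)/dₒ, hence dₒ = f·(1 + 1/m).
dₒ = 129 × (1 + 1/3.138) = 129 × 1.31867 ≈ 170.109 mm.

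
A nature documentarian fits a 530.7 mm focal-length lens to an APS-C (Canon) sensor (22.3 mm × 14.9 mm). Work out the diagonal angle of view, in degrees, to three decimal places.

Sensor diagonal = √(22.3² + 14.9²) = √719.3000 ≈ 26.8198 mm.
Angle of view α = 2·arctan(d/2f) with d = 26.8198 mm and f = 530.7 mm.
d/2f = 0.02527; arctan(0.02527) ≈ 1.4475°, so α ≈ 2.8949°.

2.895°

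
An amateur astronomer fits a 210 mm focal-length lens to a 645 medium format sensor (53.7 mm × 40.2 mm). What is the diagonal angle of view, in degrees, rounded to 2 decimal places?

18.15°

Sensor diagonal = √(53.7² + 40.2²) = √4499.7300 ≈ 67.0800 mm.
Angle of view α = 2·arctan(d/2f) with d = 67.0800 mm and f = 210 mm.
d/2f = 0.15971; arctan(0.15971) ≈ 9.0743°, so α ≈ 18.1486°.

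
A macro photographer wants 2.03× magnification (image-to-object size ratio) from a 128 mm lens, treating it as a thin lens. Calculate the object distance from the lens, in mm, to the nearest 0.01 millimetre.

191.05 mm

With m = dᵢ/dₒ and 1/f = 1/dₒ + 1/dᵢ, substituting dᵢ = m·dₒ gives 1/f = (1 + 1/m)/dₒ, hence dₒ = f·(1 + 1/m).
dₒ = 128 × (1 + 1/2.03) = 128 × 1.49261 ≈ 191.054 mm.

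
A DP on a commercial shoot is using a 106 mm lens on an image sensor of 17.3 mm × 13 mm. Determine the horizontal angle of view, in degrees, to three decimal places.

Angle of view α = 2·arctan(w/2f) with w = 17.3 mm and f = 106 mm.
w/2f = 0.08160; arctan(0.08160) ≈ 4.6652°, so α ≈ 9.3304°.

9.330°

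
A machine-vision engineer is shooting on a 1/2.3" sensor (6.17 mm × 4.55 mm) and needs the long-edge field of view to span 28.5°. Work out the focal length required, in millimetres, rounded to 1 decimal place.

From α = 2·arctan(w/2f) we get f = w / (2·tan(α/2)).
With w = 6.17 mm and α/2 = 14.25°, tan(α/2) ≈ 0.25397, so f ≈ 6.17 / 0.50794 ≈ 12.1472 mm.

12.1 mm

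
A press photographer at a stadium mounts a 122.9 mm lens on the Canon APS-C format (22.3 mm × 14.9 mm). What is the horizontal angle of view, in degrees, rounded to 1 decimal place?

10.4°

Angle of view α = 2·arctan(w/2f) with w = 22.3 mm and f = 122.9 mm.
w/2f = 0.09072; arctan(0.09072) ≈ 5.1839°, so α ≈ 10.3678°.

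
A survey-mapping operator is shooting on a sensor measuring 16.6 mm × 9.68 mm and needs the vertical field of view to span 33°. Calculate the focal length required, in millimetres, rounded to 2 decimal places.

16.34 mm

From α = 2·arctan(h/2f) we get f = h / (2·tan(α/2)).
With h = 9.68 mm and α/2 = 16.5°, tan(α/2) ≈ 0.29621, so f ≈ 9.68 / 0.59243 ≈ 16.3396 mm.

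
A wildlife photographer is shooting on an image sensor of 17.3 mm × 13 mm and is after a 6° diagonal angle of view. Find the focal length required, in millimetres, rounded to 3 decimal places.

206.458 mm

Sensor diagonal = √(17.3² + 13²) = √468.2900 ≈ 21.6400 mm.
From α = 2·arctan(d/2f) we get f = d / (2·tan(α/2)).
With d = 21.6400 mm and α/2 = 3°, tan(α/2) ≈ 0.05241, so f ≈ 21.6400 / 0.10482 ≈ 206.4580 mm.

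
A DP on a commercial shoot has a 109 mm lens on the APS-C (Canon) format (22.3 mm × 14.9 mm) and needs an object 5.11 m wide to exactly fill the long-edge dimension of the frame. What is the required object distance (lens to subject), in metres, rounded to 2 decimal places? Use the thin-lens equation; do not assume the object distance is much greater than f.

W: 5.11 m = 5110 mm.
Magnification m = w/W = dᵢ/dₒ; combined with 1/f = 1/dₒ + 1/dᵢ this gives dₒ = f·(1 + W/w).
dₒ = 109 mm × (1 + 5110/22.3) = 109 × 230.1480 ≈ 25086.130 mm = 25.0861 m.

25.09 m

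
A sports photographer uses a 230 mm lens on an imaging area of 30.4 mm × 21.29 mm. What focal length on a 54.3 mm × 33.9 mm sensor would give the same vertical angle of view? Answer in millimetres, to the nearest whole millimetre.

366 mm

Equal angle of view means equal height/f ratio, so f₂ = f₁ · (height₂/height₁) = 230 × 33.9/21.29.
f₂ = 230 × 1.59230 ≈ 366.228 mm.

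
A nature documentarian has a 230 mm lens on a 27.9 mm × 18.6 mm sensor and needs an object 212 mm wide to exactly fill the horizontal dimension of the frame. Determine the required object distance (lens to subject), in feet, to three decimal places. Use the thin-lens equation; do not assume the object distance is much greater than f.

6.488 ft

Magnification m = w/W = dᵢ/dₒ; combined with 1/f = 1/dₒ + 1/dᵢ this gives dₒ = f·(1 + W/w).
dₒ = 230 mm × (1 + 212/27.9) = 230 × 8.5986 ≈ 1977.670 mm = 1977.670/304.8 ft = 6.48842 ft.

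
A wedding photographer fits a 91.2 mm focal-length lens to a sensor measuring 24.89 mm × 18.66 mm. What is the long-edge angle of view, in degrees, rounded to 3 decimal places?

Angle of view α = 2·arctan(w/2f) with w = 24.89 mm and f = 91.2 mm.
w/2f = 0.13646; arctan(0.13646) ≈ 7.7705°, so α ≈ 15.5410°.

15.541°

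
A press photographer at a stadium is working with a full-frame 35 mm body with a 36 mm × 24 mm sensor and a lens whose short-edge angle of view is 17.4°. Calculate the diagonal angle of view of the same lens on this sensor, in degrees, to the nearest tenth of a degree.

30.8°

From the short-edge AOV: f = 24 / (2·tan(8.7°)) = 24 / 0.30604 ≈ 78.4204 mm.
Sensor diagonal = √(36² + 24²) = √1872.0000 ≈ 43.2666 mm.
Diagonal AOV = 2·arctan(43.2666 / (2 × 78.4204)) = 2·arctan(0.27586) ≈ 30.8445°.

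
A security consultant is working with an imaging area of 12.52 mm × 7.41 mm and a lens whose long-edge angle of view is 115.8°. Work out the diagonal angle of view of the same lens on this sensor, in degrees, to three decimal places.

123.277°

From the long-edge AOV: f = 12.52 / (2·tan(57.9°)) = 12.52 / 3.18827 ≈ 3.9269 mm.
Sensor diagonal = √(12.52² + 7.41²) = √211.6585 ≈ 14.5485 mm.
Diagonal AOV = 2·arctan(14.5485 / (2 × 3.9269)) = 2·arctan(1.85242) ≈ 123.2766°.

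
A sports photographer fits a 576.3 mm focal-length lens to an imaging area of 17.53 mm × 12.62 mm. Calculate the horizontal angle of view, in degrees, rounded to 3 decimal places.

1.743°

Angle of view α = 2·arctan(w/2f) with w = 17.53 mm and f = 576.3 mm.
w/2f = 0.01521; arctan(0.01521) ≈ 0.8713°, so α ≈ 1.7427°.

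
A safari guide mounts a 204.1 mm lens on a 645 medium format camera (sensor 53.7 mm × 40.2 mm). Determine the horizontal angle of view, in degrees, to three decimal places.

14.989°

Angle of view α = 2·arctan(w/2f) with w = 53.7 mm and f = 204.1 mm.
w/2f = 0.13155; arctan(0.13155) ≈ 7.4944°, so α ≈ 14.9888°.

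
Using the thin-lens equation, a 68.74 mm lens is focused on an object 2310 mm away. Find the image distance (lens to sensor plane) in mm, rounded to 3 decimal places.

70.848 mm

1/dᵢ = 1/f − 1/dₒ = 1/68.74 − 1/2310 = 0.0141147 mm⁻¹.
dᵢ = 1/0.0141147 ≈ 70.8483 mm.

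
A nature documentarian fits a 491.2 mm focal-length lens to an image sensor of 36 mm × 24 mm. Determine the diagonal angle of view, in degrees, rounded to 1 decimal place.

Sensor diagonal = √(36² + 24²) = √1872.0000 ≈ 43.2666 mm.
Angle of view α = 2·arctan(d/2f) with d = 43.2666 mm and f = 491.2 mm.
d/2f = 0.04404; arctan(0.04404) ≈ 2.5218°, so α ≈ 5.0436°.

5.0°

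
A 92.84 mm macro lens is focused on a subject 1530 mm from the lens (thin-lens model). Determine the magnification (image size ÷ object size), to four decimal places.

0.0646×

Thin lens: 1/f = 1/dₒ + 1/dᵢ → 1/dᵢ = 1/92.84 − 1/1530 = 0.0101176 mm⁻¹, so dᵢ ≈ 98.8374 mm.
Magnification m = dᵢ/dₒ = 98.8374/1530 ≈ 0.06460.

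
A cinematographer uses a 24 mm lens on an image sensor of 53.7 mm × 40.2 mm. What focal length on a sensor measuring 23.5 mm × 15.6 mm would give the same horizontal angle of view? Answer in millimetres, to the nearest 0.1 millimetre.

10.5 mm

Equal angle of view means equal width/f ratio, so f₂ = f₁ · (width₂/width₁) = 24 × 23.5/53.7.
f₂ = 24 × 0.43762 ≈ 10.503 mm.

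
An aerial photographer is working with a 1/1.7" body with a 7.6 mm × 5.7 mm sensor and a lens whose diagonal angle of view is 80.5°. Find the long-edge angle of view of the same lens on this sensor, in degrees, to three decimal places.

Sensor diagonal = √(7.6² + 5.7²) = √90.2500 ≈ 9.5000 mm.
From the diagonal AOV: f = 9.5000 / (2·tan(40.25°)) = 9.5000 / 1.69312 ≈ 5.6109 mm.
Long-edge AOV = 2·arctan(7.6 / (2 × 5.6109)) = 2·arctan(0.67725) ≈ 68.2156°.

68.216°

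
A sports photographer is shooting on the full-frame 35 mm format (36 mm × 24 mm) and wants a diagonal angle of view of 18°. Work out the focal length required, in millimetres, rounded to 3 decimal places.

Sensor diagonal = √(36² + 24²) = √1872.0000 ≈ 43.2666 mm.
From α = 2·arctan(d/2f) we get f = d / (2·tan(α/2)).
With d = 43.2666 mm and α/2 = 9°, tan(α/2) ≈ 0.15838, so f ≈ 43.2666 / 0.31677 ≈ 136.5873 mm.

136.587 mm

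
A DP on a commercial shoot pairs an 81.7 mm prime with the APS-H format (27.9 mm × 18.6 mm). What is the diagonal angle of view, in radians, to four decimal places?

Sensor diagonal = √(27.9² + 18.6²) = √1124.3700 ≈ 33.5316 mm.
Angle of view α = 2·arctan(d/2f) with d = 33.5316 mm and f = 81.7 mm.
d/2f = 0.20521; arctan(0.20521) ≈ 0.2024 rad, so α ≈ 0.4048 rad.

0.4048 rad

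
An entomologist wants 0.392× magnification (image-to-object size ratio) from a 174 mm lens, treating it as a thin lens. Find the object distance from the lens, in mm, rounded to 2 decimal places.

617.88 mm

With m = dᵢ/dₒ and 1/f = 1/dₒ + 1/dᵢ, substituting dᵢ = m·dₒ gives 1/f = (1 + 1/m)/dₒ, hence dₒ = f·(1 + 1/m).
dₒ = 174 × (1 + 1/0.392) = 174 × 3.55102 ≈ 617.878 mm.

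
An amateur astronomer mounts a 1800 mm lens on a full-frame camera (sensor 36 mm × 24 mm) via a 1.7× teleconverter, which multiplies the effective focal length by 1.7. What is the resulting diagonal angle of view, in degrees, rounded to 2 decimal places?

0.81°

Effective focal length f = 1800 × 1.7 = 3060 mm.
Sensor diagonal = √(36² + 24²) = √1872.0000 ≈ 43.2666 mm.
α = 2·arctan(43.267 / (2 × 3060)) = 2·arctan(0.00707) ≈ 0.8101°.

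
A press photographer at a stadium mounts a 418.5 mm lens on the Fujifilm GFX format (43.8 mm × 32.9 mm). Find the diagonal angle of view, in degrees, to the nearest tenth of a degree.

7.5°

Sensor diagonal = √(43.8² + 32.9²) = √3000.8500 ≈ 54.7800 mm.
Angle of view α = 2·arctan(d/2f) with d = 54.7800 mm and f = 418.5 mm.
d/2f = 0.06545; arctan(0.06545) ≈ 3.7446°, so α ≈ 7.4891°.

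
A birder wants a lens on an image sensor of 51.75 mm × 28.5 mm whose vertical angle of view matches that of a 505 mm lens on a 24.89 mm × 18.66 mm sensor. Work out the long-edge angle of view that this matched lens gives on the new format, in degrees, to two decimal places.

Equal vertical AOV ⇒ f₂ = f₁ · 28.5/18.66 = 505 × 1.52733 ≈ 771.3023 mm.
Long-edge AOV on the new format = 2·arctan(51.75 / (2 × 771.3023)) = 2·arctan(0.03355) ≈ 3.8428°.

3.84°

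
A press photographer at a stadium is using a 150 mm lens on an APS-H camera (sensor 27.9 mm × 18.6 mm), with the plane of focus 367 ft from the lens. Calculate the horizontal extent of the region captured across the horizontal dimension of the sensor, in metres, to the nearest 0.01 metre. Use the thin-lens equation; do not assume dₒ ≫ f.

dₒ: 367 ft × 304.8 mm/ft = 111861.60 mm.
Similar triangles through the lens centre give W/dₒ = w/dᵢ; with 1/f = 1/dₒ + 1/dᵢ this gives W = w·(dₒ − f)/f.
W = 27.9 mm × (111862 − 150) / 150 = 27.9 × 744.7440 ≈ 20778.357 mm = 20.7784 m.

20.78 m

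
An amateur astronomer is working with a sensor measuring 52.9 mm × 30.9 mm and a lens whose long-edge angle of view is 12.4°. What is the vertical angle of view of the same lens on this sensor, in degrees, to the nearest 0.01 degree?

From the long-edge AOV: f = 52.9 / (2·tan(6.2°)) = 52.9 / 0.21727 ≈ 243.4764 mm.
Vertical AOV = 2·arctan(30.9 / (2 × 243.4764)) = 2·arctan(0.06346) ≈ 7.2618°.

7.26°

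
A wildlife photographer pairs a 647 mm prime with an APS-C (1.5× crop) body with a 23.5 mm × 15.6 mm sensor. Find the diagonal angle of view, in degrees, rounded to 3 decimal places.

2.497°

Sensor diagonal = √(23.5² + 15.6²) = √795.6100 ≈ 28.2066 mm.
Angle of view α = 2·arctan(d/2f) with d = 28.2066 mm and f = 647 mm.
d/2f = 0.02180; arctan(0.02180) ≈ 1.2487°, so α ≈ 2.4975°.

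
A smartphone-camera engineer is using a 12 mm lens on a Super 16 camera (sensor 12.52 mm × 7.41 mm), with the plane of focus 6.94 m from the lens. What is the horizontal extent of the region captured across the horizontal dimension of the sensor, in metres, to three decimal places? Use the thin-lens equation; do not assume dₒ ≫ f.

dₒ: 6.94 m = 6940 mm.
Similar triangles through the lens centre give W/dₒ = w/dᵢ; with 1/f = 1/dₒ + 1/dᵢ this gives W = w·(dₒ − f)/f.
W = 12.52 mm × (6940 − 12) / 12 = 12.52 × 577.3333 ≈ 7228.213 mm = 7.22821 m.

7.228 m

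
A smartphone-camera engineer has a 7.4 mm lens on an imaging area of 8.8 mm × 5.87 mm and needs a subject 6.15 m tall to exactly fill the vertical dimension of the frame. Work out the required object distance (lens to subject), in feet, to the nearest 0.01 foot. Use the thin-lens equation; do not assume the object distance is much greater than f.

25.46 ft

W: 6.15 m = 6150 mm.
Magnification m = h/W = dᵢ/dₒ; combined with 1/f = 1/dₒ + 1/dᵢ this gives dₒ = f·(1 + W/h).
dₒ = 7.4 mm × (1 + 6150/5.87) = 7.4 × 1048.7002 ≈ 7760.381 mm = 7760.381/304.8 ft = 25.4606 ft.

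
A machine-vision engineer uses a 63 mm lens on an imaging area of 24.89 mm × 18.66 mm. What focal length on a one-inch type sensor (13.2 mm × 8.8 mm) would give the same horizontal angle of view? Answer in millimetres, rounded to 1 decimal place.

Equal angle of view means equal width/f ratio, so f₂ = f₁ · (width₂/width₁) = 63 × 13.2/24.89.
f₂ = 63 × 0.53033 ≈ 33.411 mm.

33.4 mm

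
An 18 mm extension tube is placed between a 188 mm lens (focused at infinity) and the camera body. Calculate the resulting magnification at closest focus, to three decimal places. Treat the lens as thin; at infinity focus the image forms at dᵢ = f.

The tube moves the image plane from f to f + e, so dᵢ = 188 + 18 = 206 mm. Focus is achieved when 1/f = 1/dₒ + 1/dᵢ, giving dₒ = 1/(1/f − 1/(f+e)).
Magnification m = dᵢ/dₒ = (f+e)·(1/f − 1/(f+e)) = e/f = 18/188 ≈ 0.0957.

0.096×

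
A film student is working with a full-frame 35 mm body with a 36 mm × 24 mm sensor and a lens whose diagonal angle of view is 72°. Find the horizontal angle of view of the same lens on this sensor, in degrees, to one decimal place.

62.3°

Sensor diagonal = √(36² + 24²) = √1872.0000 ≈ 43.2666 mm.
From the diagonal AOV: f = 43.2666 / (2·tan(36°)) = 43.2666 / 1.45309 ≈ 29.7757 mm.
Horizontal AOV = 2·arctan(36 / (2 × 29.7757)) = 2·arctan(0.60452) ≈ 62.3076°.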